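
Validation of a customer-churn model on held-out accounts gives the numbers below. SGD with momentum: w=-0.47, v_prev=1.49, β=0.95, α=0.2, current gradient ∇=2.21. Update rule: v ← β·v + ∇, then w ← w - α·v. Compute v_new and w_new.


v_new = 0.95·1.49 + 2.21 = 1.4155 + 2.21 = 3.6255
w_new = -0.47 - 0.2·3.6255 = -0.47 - 0.7251 = -1.1951

v_new=3.6255, w_new=-1.1951


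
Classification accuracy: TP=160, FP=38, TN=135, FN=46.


Accuracy = (TP+TN)/(TP+TN+FP+FN)
= (160+135)/(379)
= 295/379 = 77.84%

77.84%


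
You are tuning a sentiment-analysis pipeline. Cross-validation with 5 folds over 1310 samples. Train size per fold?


Fold size = 1310/5 = 262
Training per fold = 1310 - 262 = 1048

1048


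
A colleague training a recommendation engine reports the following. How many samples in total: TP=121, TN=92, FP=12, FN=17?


Total = TP + TN + FP + FN
= 121 + 92 + 12 + 17
= 242
(Predicted positive: 133, predicted negative: 109)

242


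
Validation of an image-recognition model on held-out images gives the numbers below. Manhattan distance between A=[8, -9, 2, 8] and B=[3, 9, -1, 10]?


d = |8-3| + |-9-9| + |2+ 1| + |8-10|
  = 5 + 18 + 3 + 2
  = 28

28


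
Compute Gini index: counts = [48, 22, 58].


Probabilities: [48/128, 22/128, 58/128] ≈ [0.375, 0.1719, 0.4531]
Σpᵢ² = (2304 + 484 + 3364)/128² = 6152/16384
Gini = 1 - Σpᵢ² = 1 - 6152/16384 = 0.6245

0.6245


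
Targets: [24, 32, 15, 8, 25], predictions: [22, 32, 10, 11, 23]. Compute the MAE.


Absolute errors: |24-22|=2, |32-32|=0, |15-10|=5, |8-11|=3, |25-23|=2
Sum = 12
MAE = 12/5 = 12/5

12/5


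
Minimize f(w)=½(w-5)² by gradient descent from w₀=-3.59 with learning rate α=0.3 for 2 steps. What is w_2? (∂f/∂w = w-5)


step 1: grad = -3.59-5 = -8.59; w = -3.59 - 0.3·(-8.59) = -1.013
step 2: grad = -1.013-5 = -6.013; w = -1.013 - 0.3·(-6.013) = 0.7909

0.7909


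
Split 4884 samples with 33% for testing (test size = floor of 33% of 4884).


Test = ⌊4884·33/100⌋ = 1611
Train = 4884 - 1611 = 3273

Train: 3273, Test: 1611


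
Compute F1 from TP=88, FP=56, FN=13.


Precision = 88/144 = 0.6111
Recall = 88/101 = 0.8713
F1 = 2·P·R/(P+R) = 2·TP/(2·TP+FP+FN) = 176/(176+56+13) = 176/245 = 0.7184

0.7184


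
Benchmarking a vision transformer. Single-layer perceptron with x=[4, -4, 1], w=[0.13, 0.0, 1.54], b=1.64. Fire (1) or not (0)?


z = (4)·(0.13) + (-4)·(0.0) + (1)·(1.54) + 1.64
  = 3.7
step(z) = 1 (z≥0)

1


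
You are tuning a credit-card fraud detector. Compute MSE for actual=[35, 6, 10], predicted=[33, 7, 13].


Squared errors: (35-33)²=4, (6-7)²=1, (10-13)²=9
Sum = 14
MSE = 14/3 = 14/3

14/3


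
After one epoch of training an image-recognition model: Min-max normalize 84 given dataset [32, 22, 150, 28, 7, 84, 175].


min=7, max=175
(84-7)/(175-7) = 77/168 = 0.4583

0.4583


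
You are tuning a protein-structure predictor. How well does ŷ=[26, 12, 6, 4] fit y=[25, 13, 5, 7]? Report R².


ȳ = 12.5
SS_res = Σ(y-ŷ)² = 12
SS_tot = Σ(y-ȳ)² = 243
R² = 1 - SS_res/SS_tot = 1 - 0.0494 = 0.9506

0.9506


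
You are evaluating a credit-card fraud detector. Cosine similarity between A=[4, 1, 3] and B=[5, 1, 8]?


A·B = 4·5 + 1·1 + 3·8 = 45
‖A‖ = √26 = 5.099, ‖B‖ = √90 = 9.4868
cos = 45/(√26·√90) = 45/√2340 = 0.9303

0.9303


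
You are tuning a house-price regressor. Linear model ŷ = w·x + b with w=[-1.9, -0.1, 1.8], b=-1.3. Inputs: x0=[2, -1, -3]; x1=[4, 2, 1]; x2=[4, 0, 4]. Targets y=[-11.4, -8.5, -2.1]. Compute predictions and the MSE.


ŷ0 = (-1.9)·(2) + (-0.1)·(-1) + (1.8)·(-3) - 1.3 = -10.4
ŷ1 = (-1.9)·(4) + (-0.1)·(2) + (1.8)·(1) - 1.3 = -7.3
ŷ2 = (-1.9)·(4) + (-0.1)·(0) + (1.8)·(4) - 1.3 = -1.7
errors² = [1.0, 1.44, 0.16]
MSE = 2.6000/3 = 0.8667

0.8667


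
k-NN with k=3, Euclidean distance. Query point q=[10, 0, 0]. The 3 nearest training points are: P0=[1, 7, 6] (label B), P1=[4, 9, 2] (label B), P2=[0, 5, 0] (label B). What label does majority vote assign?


d(q,P0) = 12.8841  (label B)
d(q,P1) = 11.0  (label B)
d(q,P2) = 11.1803  (label B)
Votes: A=0, B=3
Majority → B

B


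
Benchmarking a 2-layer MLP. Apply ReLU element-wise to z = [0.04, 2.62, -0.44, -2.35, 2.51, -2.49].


ReLU(0.04) = max(0, 0.04) = 0.04
ReLU(2.62) = max(0, 2.62) = 2.62
ReLU(-0.44) = max(0, -0.44) = 0.0
ReLU(-2.35) = max(0, -2.35) = 0.0
ReLU(2.51) = max(0, 2.51) = 2.51
ReLU(-2.49) = max(0, -2.49) = 0.0
result = [0.04, 2.62, 0.0, 0.0, 2.51, 0.0]

[0.04, 2.62, 0.0, 0.0, 2.51, 0.0]


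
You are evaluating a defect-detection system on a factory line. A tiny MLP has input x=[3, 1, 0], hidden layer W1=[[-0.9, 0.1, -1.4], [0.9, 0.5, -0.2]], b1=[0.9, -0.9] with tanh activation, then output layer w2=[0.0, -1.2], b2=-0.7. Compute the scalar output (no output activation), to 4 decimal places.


z1[0] = (-0.9)·(3) + (0.1)·(1) + (-1.4)·(0) + 0.9 = -1.7
z1[1] = (0.9)·(3) + (0.5)·(1) + (-0.2)·(0) - 0.9 = 2.3
h = tanh(z1) = [-0.9354, 0.9801]
output = (0.0)·(-0.9354) + (-1.2)·(0.9801) - 0.7 = -1.8761

-1.8761


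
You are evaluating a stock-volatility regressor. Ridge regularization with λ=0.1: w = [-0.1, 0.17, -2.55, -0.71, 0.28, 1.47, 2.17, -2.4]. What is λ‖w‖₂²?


‖w‖₂² = (-0.1)² + (0.17)² + (-2.55)² + (-0.71)² + (0.28)² + (1.47)² + (2.17)² + (-2.4)²
     = 0.01 + 0.0289 + 6.5025 + 0.5041 + 0.0784 + 2.1609 + 4.7089 + 5.76
     = 19.7537
λ·‖w‖₂² = 0.1·19.7537 = 1.97537

1.97537


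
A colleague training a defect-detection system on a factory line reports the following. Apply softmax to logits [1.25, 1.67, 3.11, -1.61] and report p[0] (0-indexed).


Exponentials: e^1.25=3.4903, e^1.67=5.3122, e^3.11=22.421, e^-1.61=0.1999
Sum = 31.4234
Softmax = [0.1111, 0.1691, 0.7135, 0.0064]
p[0] = 3.4903/31.4234 = 0.1111

0.1111


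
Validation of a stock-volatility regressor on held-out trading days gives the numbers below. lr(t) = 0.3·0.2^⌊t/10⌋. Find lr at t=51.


n_drops = ⌊51/10⌋ = 5
lr = 0.3·0.2^5 = 0.3·0.00032 = 0.000096

0.000096


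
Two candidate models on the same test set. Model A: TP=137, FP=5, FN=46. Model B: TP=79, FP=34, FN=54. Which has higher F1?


Model A: P=137/142=0.9648, R=137/183=0.7486, F1=2PR/(P+R)=2TP/(2TP+FP+FN)=274/325=0.8431
Model B: P=79/113=0.6991, R=79/133=0.594, F1=2PR/(P+R)=2TP/(2TP+FP+FN)=158/246=0.6423
0.8431 > 0.6423 → Model A

Model A


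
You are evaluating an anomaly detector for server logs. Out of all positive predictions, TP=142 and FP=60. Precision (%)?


Precision = TP/(TP+FP)
= 142/(142+60)
= 142/202 = 70.3%

70.3%


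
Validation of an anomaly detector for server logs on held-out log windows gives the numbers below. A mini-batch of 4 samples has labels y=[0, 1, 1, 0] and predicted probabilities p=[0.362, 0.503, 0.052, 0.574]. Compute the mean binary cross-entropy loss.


L[0] = -ln(1-0.362) = -ln(0.638) = 0.4494
L[1] = -ln(0.503) = 0.6872
L[2] = -ln(0.052) = 2.9565
L[3] = -ln(1-0.574) = -ln(0.426) = 0.8533
mean = (0.4494 + 0.6872 + 2.9565 + 0.8533)/4 = 1.2366

1.2366


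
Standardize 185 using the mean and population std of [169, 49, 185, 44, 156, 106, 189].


μ = 128.2857, σ = 57.589
z = (185 - 128.2857)/57.589 = 0.9848

0.9848


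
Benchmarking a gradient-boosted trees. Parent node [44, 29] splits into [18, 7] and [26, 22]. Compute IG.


Parent = [44, 29], H_parent = 0.9693
H_left = 0.8555 (n=25), H_right = 0.995 (n=48)
H_children = (25/73)·0.8555 + (48/73)·0.995 = 0.9472
IG = 0.9693 - 0.9472 = 0.0221

0.0221


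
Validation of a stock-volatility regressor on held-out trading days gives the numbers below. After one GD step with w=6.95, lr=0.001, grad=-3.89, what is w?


w_new = w - α·∇
= 6.95 - 0.001·-3.89
= 6.95 + 0.00389
= 6.95389

6.95389


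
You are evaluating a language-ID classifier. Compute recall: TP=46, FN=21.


Recall = TP/(TP+FN)
= 46/(46+21)
= 46/67 = 68.66%

68.66%


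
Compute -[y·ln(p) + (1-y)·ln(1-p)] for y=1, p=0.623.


BCE = -[y·ln(p) + (1-y)·ln(1-p)]
= -1·ln(0.623) - 0
= -ln(0.623) = 0.4732

0.4732


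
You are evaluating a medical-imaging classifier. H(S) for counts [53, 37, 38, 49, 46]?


Probabilities: [53/223, 37/223, 38/223, 49/223, 46/223] ≈ [0.2377, 0.1659, 0.1704, 0.2197, 0.2063]
H = -((53/223)·log₂(53/223) + (37/223)·log₂(37/223) + (38/223)·log₂(38/223) + (49/223)·log₂(49/223) + (46/223)·log₂(46/223))
  = 2.3078 bits

2.3078 bits


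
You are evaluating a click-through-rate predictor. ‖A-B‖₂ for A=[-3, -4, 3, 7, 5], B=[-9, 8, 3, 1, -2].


d = √((-3+ 9)² + (-4-8)² + (3-3)² + (7-1)² + (5+ 2)²)
  = √(36 + 144 + 0 + 36 + 49)
  = √265 = 16.2788

16.2788


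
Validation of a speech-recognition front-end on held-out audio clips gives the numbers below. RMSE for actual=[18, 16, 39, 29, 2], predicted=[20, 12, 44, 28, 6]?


MSE = 62/5 = 12.4
RMSE = √(62/5) = 3.5214

3.5214


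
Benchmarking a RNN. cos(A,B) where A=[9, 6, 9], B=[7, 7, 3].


A·B = 9·7 + 6·7 + 9·3 = 132
‖A‖ = √198 = 14.0712, ‖B‖ = √107 = 10.3441
cos = 132/(√198·√107) = 132/√21186 = 0.9069

0.9069


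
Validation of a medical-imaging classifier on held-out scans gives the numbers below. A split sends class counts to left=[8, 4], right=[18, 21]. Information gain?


Parent = [26, 25], H_parent = 0.9997
H_left = 0.9183 (n=12), H_right = 0.9957 (n=39)
H_children = (12/51)·0.9183 + (39/51)·0.9957 = 0.9775
IG = 0.9997 - 0.9775 = 0.0222

0.0222


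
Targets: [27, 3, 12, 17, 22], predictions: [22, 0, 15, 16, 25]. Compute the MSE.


Squared errors: (27-22)²=25, (3-0)²=9, (12-15)²=9, (17-16)²=1, (22-25)²=9
Sum = 53
MSE = 53/5 = 53/5

53/5


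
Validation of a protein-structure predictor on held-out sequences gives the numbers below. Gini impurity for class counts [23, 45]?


Probabilities: [23/68, 45/68] ≈ [0.3382, 0.6618]
Σpᵢ² = (529 + 2025)/68² = 2554/4624
Gini = 1 - Σpᵢ² = 1 - 2554/4624 = 0.4477

0.4477


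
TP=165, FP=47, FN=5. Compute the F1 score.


Precision = 165/212 = 0.7783
Recall = 165/170 = 0.9706
F1 = 2·P·R/(P+R) = 2·TP/(2·TP+FP+FN) = 330/(330+47+5) = 330/382 = 0.8639

0.8639


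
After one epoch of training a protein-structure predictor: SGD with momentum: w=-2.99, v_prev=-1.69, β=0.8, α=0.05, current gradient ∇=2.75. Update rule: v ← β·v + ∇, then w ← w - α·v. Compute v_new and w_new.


v_new = 0.8·-1.69 + 2.75 = -1.352 + 2.75 = 1.398
w_new = -2.99 - 0.05·1.398 = -2.99 - 0.0699 = -3.0599

v_new=1.398, w_new=-3.0599


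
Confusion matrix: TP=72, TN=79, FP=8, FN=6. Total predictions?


Total = TP + TN + FP + FN
= 72 + 79 + 8 + 6
= 165
(Predicted positive: 80, predicted negative: 85)

165


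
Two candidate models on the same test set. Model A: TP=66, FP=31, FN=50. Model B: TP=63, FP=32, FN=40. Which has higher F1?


Model A: P=66/97=0.6804, R=66/116=0.569, F1=2PR/(P+R)=2TP/(2TP+FP+FN)=132/213=0.6197
Model B: P=63/95=0.6632, R=63/103=0.6117, F1=2PR/(P+R)=2TP/(2TP+FP+FN)=126/198=0.6364
0.6197 < 0.6364 → Model B

Model B


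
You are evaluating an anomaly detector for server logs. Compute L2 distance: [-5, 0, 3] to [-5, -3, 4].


d = √((-5+ 5)² + (0+ 3)² + (3-4)²)
  = √(0 + 9 + 1)
  = √10 = 3.1623

3.1623


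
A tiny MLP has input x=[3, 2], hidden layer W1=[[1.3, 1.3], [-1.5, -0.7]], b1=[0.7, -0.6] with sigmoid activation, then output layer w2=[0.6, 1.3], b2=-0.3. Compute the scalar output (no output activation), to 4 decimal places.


z1[0] = (1.3)·(3) + (1.3)·(2) + 0.7 = 7.2
z1[1] = (-1.5)·(3) + (-0.7)·(2) - 0.6 = -6.5
h = sigmoid(z1) = [0.9993, 0.0015]
output = (0.6)·(0.9993) + (1.3)·(0.0015) - 0.3 = 0.3015

0.3015


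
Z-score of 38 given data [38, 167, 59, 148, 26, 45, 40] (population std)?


μ = 74.7143, σ = 53.3766
z = (38 - 74.7143)/53.3766 = -0.6878

-0.6878


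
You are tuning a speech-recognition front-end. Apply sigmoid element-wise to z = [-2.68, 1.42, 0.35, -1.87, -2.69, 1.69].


σ(-2.68) = 1/(1+e^2.68) = 0.0642
σ(1.42) = 1/(1+e^-1.42) = 0.8053
σ(0.35) = 1/(1+e^-0.35) = 0.5866
σ(-1.87) = 1/(1+e^1.87) = 0.1335
σ(-2.69) = 1/(1+e^2.69) = 0.0636
σ(1.69) = 1/(1+e^-1.69) = 0.8442
result = [0.0642, 0.8053, 0.5866, 0.1335, 0.0636, 0.8442]

[0.0642, 0.8053, 0.5866, 0.1335, 0.0636, 0.8442]


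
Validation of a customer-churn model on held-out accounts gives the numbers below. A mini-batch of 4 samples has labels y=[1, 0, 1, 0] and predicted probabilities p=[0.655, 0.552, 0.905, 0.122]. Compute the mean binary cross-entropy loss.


L[0] = -ln(0.655) = 0.4231
L[1] = -ln(1-0.552) = -ln(0.448) = 0.803
L[2] = -ln(0.905) = 0.0998
L[3] = -ln(1-0.122) = -ln(0.878) = 0.1301
mean = (0.4231 + 0.803 + 0.0998 + 0.1301)/4 = 0.364

0.364


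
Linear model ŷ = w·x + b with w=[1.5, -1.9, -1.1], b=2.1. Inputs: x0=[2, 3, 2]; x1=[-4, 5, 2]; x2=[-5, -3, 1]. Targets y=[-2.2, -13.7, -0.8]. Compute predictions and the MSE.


ŷ0 = (1.5)·(2) + (-1.9)·(3) + (-1.1)·(2) + 2.1 = -2.8
ŷ1 = (1.5)·(-4) + (-1.9)·(5) + (-1.1)·(2) + 2.1 = -15.6
ŷ2 = (1.5)·(-5) + (-1.9)·(-3) + (-1.1)·(1) + 2.1 = -0.8
errors² = [0.36, 3.61, 0.0]
MSE = 3.9700/3 = 1.3233

1.3233


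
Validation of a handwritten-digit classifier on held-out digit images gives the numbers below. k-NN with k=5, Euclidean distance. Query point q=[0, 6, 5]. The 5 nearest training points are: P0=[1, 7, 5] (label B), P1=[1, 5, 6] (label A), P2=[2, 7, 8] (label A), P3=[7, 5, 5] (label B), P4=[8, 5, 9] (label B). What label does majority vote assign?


d(q,P0) = 1.4142  (label B)
d(q,P1) = 1.7321  (label A)
d(q,P2) = 3.7417  (label A)
d(q,P3) = 7.0711  (label B)
d(q,P4) = 9.0  (label B)
Votes: A=2, B=3
Majority → B

B


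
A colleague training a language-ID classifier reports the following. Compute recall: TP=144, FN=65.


Recall = TP/(TP+FN)
= 144/(144+65)
= 144/209 = 68.9%

68.9%


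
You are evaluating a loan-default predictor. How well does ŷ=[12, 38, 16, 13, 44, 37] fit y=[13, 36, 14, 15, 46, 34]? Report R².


ȳ = 26.3333
SS_res = Σ(y-ŷ)² = 26
SS_tot = Σ(y-ȳ)² = 997.33
R² = 1 - SS_res/SS_tot = 1 - 0.0261 = 0.9739

0.9739


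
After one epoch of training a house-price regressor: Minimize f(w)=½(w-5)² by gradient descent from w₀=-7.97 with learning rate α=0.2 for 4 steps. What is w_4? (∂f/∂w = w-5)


step 1: grad = -7.97-5 = -12.97; w = -7.97 - 0.2·(-12.97) = -5.376
step 2: grad = -5.376-5 = -10.376; w = -5.376 - 0.2·(-10.376) = -3.3008
step 3: grad = -3.3008-5 = -8.3008; w = -3.3008 - 0.2·(-8.3008) = -1.64064
step 4: grad = -1.64064-5 = -6.64064; w = -1.64064 - 0.2·(-6.64064) = -0.312512

-0.312512


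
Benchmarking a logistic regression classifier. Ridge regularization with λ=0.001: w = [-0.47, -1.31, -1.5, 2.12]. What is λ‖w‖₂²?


‖w‖₂² = (-0.47)² + (-1.31)² + (-1.5)² + (2.12)²
     = 0.2209 + 1.7161 + 2.25 + 4.4944
     = 8.6814
λ·‖w‖₂² = 0.001·8.6814 = 0.008681

0.008681


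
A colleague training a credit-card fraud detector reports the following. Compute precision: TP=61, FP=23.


Precision = TP/(TP+FP)
= 61/(61+23)
= 61/84 = 72.62%

72.62%


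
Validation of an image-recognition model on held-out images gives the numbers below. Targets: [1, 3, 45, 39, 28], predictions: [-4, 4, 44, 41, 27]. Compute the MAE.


Absolute errors: |1+ 4|=5, |3-4|=1, |45-44|=1, |39-41|=2, |28-27|=1
Sum = 10
MAE = 10/5 = 2

2


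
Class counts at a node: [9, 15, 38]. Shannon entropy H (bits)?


Probabilities: [9/62, 15/62, 38/62] ≈ [0.1452, 0.2419, 0.6129]
H = -((9/62)·log₂(9/62) + (15/62)·log₂(15/62) + (38/62)·log₂(38/62))
  = 1.3324 bits

1.3324 bits


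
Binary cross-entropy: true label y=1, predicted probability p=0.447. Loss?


BCE = -[y·ln(p) + (1-y)·ln(1-p)]
= -1·ln(0.447) - 0
= -ln(0.447) = 0.8052

0.8052


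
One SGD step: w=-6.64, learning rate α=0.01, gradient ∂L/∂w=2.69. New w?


w_new = w - α·∇
= -6.64 - 0.01·2.69
= -6.64 - 0.0269
= -6.6669

-6.6669


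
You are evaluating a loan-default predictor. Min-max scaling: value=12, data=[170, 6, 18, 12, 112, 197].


min=6, max=197
(12-6)/(197-6) = 6/191 = 0.0314

0.0314


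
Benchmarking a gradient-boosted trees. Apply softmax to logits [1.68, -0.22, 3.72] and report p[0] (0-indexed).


Exponentials: e^1.68=5.3656, e^-0.22=0.8025, e^3.72=41.2644
Sum = 47.4325
Softmax = [0.1131, 0.0169, 0.87]
p[0] = 5.3656/47.4325 = 0.1131

0.1131


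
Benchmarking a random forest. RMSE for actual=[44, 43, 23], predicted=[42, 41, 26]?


MSE = 17/3 = 5.6667
RMSE = √(17/3) = 2.3805

2.3805


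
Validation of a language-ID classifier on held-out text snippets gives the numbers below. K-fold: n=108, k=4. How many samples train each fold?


Fold size = 108/4 = 27
Training per fold = 108 - 27 = 81

81


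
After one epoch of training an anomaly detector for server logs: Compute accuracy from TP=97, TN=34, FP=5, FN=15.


Accuracy = (TP+TN)/(TP+TN+FP+FN)
= (97+34)/(151)
= 131/151 = 86.75%

86.75%


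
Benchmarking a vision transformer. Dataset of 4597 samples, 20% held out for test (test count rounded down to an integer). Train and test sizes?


Test = ⌊4597·20/100⌋ = 919
Train = 4597 - 919 = 3678

Train: 3678, Test: 919


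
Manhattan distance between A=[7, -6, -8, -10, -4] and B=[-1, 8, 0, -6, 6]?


d = |7+ 1| + |-6-8| + |-8-0| + |-10+ 6| + |-4-6|
  = 8 + 14 + 8 + 4 + 10
  = 44

44


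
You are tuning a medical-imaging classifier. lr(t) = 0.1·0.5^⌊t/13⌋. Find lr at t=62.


n_drops = ⌊62/13⌋ = 4
lr = 0.1·0.5^4 = 0.1·0.0625 = 0.00625

0.00625


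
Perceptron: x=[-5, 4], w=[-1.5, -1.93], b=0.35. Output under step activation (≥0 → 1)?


z = (-5)·(-1.5) + (4)·(-1.93) + 0.35
  = 0.13
step(z) = 1 (z≥0)

1


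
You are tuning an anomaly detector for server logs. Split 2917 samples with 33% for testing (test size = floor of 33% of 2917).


Test = ⌊2917·33/100⌋ = 962
Train = 2917 - 962 = 1955

Train: 1955, Test: 962


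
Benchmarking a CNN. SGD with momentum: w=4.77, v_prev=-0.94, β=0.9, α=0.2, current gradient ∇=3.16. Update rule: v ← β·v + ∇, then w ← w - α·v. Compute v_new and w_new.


v_new = 0.9·-0.94 + 3.16 = -0.846 + 3.16 = 2.314
w_new = 4.77 - 0.2·2.314 = 4.77 - 0.4628 = 4.3072

v_new=2.314, w_new=4.3072


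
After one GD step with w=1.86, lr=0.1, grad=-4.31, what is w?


w_new = w - α·∇
= 1.86 - 0.1·-4.31
= 1.86 + 0.431
= 2.291

2.291


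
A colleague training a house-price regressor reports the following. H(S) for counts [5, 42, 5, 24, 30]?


Probabilities: [5/106, 42/106, 5/106, 24/106, 30/106] ≈ [0.0472, 0.3962, 0.0472, 0.2264, 0.283]
H = -((5/106)·log₂(5/106) + (42/106)·log₂(42/106) + (5/106)·log₂(5/106) + (24/106)·log₂(24/106) + (30/106)·log₂(30/106))
  = 1.9454 bits

1.9454 bits


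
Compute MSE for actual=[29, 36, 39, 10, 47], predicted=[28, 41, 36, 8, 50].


Squared errors: (29-28)²=1, (36-41)²=25, (39-36)²=9, (10-8)²=4, (47-50)²=9
Sum = 48
MSE = 48/5 = 48/5

48/5


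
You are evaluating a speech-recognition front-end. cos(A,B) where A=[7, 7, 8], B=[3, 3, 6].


A·B = 7·3 + 7·3 + 8·6 = 90
‖A‖ = √162 = 12.7279, ‖B‖ = √54 = 7.3485
cos = 90/(√162·√54) = 90/√8748 = 0.9623

0.9623


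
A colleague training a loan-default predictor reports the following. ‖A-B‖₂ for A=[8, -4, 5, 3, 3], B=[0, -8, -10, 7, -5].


d = √((8-0)² + (-4+ 8)² + (5+ 10)² + (3-7)² + (3+ 5)²)
  = √(64 + 16 + 225 + 16 + 64)
  = √385 = 19.6214

19.6214


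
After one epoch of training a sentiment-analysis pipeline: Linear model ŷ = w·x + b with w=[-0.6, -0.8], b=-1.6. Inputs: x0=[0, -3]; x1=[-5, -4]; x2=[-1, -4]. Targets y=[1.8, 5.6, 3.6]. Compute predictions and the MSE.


ŷ0 = (-0.6)·(0) + (-0.8)·(-3) - 1.6 = 0.8
ŷ1 = (-0.6)·(-5) + (-0.8)·(-4) - 1.6 = 4.6
ŷ2 = (-0.6)·(-1) + (-0.8)·(-4) - 1.6 = 2.2
errors² = [1.0, 1.0, 1.96]
MSE = 3.9600/3 = 1.32

1.32


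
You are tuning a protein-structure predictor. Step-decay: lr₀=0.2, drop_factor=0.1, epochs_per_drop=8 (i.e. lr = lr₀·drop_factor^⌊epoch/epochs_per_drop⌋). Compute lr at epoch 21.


n_drops = ⌊21/8⌋ = 2
lr = 0.2·0.1^2 = 0.2·0.01 = 0.002

0.002


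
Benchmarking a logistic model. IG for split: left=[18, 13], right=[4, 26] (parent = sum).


Parent = [22, 39], H_parent = 0.9432
H_left = 0.9812 (n=31), H_right = 0.5665 (n=30)
H_children = (31/61)·0.9812 + (30/61)·0.5665 = 0.7772
IG = 0.9432 - 0.7772 = 0.166

0.166


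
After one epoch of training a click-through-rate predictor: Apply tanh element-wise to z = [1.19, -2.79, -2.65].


tanh(1.19) = 0.8306
tanh(-2.79) = -0.9925
tanh(-2.65) = -0.9901
result = [0.8306, -0.9925, -0.9901]

[0.8306, -0.9925, -0.9901]


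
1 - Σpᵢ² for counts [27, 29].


Probabilities: [27/56, 29/56] ≈ [0.4821, 0.5179]
Σpᵢ² = (729 + 841)/56² = 1570/3136
Gini = 1 - Σpᵢ² = 1 - 1570/3136 = 0.4994

0.4994


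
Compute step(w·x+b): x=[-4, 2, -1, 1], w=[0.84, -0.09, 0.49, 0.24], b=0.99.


z = (-4)·(0.84) + (2)·(-0.09) + (-1)·(0.49) + (1)·(0.24) + 0.99
  = -2.8
step(z) = 0 (z<0)

0


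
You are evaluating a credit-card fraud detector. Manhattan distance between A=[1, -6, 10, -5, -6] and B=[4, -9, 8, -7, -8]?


d = |1-4| + |-6+ 9| + |10-8| + |-5+ 7| + |-6+ 8|
  = 3 + 3 + 2 + 2 + 2
  = 12

12


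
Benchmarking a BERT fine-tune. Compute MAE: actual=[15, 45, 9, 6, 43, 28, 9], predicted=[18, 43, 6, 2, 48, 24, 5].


Absolute errors: |15-18|=3, |45-43|=2, |9-6|=3, |6-2|=4, |43-48|=5, |28-24|=4, |9-5|=4
Sum = 25
MAE = 25/7 = 25/7

25/7


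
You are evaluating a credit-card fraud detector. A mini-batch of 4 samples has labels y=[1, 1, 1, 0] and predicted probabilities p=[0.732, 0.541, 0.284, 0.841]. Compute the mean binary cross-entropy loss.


L[0] = -ln(0.732) = 0.312
L[1] = -ln(0.541) = 0.6143
L[2] = -ln(0.284) = 1.2588
L[3] = -ln(1-0.841) = -ln(0.159) = 1.8389
mean = (0.312 + 0.6143 + 1.2588 + 1.8389)/4 = 1.006

1.006


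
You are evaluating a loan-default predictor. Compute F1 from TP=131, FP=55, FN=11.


Precision = 131/186 = 0.7043
Recall = 131/142 = 0.9225
F1 = 2·P·R/(P+R) = 2·TP/(2·TP+FP+FN) = 262/(262+55+11) = 262/328 = 0.7988

0.7988


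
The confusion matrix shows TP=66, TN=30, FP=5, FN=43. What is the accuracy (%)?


Accuracy = (TP+TN)/(TP+TN+FP+FN)
= (66+30)/(144)
= 96/144 = 66.67%

66.67%


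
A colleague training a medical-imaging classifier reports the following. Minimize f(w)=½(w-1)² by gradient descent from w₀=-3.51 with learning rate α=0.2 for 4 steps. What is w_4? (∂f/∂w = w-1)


step 1: grad = -3.51-1 = -4.51; w = -3.51 - 0.2·(-4.51) = -2.608
step 2: grad = -2.608-1 = -3.608; w = -2.608 - 0.2·(-3.608) = -1.8864
step 3: grad = -1.8864-1 = -2.8864; w = -1.8864 - 0.2·(-2.8864) = -1.30912
step 4: grad = -1.30912-1 = -2.30912; w = -1.30912 - 0.2·(-2.30912) = -0.847296

-0.847296


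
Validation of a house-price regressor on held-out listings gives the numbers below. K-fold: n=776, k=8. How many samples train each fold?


Fold size = 776/8 = 97
Training per fold = 776 - 97 = 679

679


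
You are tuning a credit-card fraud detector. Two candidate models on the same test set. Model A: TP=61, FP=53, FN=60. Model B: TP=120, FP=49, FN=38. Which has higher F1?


Model A: P=61/114=0.5351, R=61/121=0.5041, F1=2PR/(P+R)=2TP/(2TP+FP+FN)=122/235=0.5191
Model B: P=120/169=0.7101, R=120/158=0.7595, F1=2PR/(P+R)=2TP/(2TP+FP+FN)=240/327=0.7339
0.5191 < 0.7339 → Model B

Model B


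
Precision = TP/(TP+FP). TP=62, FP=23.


Precision = TP/(TP+FP)
= 62/(62+23)
= 62/85 = 72.94%

72.94%


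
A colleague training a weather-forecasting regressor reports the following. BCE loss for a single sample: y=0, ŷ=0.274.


BCE = -[y·ln(p) + (1-y)·ln(1-p)]
= -0 - 1·ln(1-0.274)
= -ln(0.726) = 0.3202

0.3202


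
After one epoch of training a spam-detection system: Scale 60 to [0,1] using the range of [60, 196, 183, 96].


min=60, max=196
(60-60)/(196-60) = 0/136 = 0.0

0.0


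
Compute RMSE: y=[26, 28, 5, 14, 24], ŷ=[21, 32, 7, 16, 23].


MSE = 50/5 = 10
RMSE = √(50/5) = 3.1623

3.1623


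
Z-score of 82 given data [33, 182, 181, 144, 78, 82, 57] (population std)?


μ = 108.1429, σ = 55.9373
z = (82 - 108.1429)/55.9373 = -0.4674

-0.4674


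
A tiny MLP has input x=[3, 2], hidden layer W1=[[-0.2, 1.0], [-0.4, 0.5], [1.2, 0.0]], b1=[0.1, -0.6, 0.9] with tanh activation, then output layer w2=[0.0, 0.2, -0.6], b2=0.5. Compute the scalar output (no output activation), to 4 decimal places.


z1[0] = (-0.2)·(3) + (1.0)·(2) + 0.1 = 1.5
z1[1] = (-0.4)·(3) + (0.5)·(2) - 0.6 = -0.8
z1[2] = (1.2)·(3) + (0.0)·(2) + 0.9 = 4.5
h = tanh(z1) = [0.9051, -0.664, 0.9998]
output = (0.0)·(0.9051) + (0.2)·(-0.664) + (-0.6)·(0.9998) + 0.5 = -0.2327

-0.2327


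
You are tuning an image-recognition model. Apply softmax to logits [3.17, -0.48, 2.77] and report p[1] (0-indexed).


Exponentials: e^3.17=23.8075, e^-0.48=0.6188, e^2.77=15.9586
Sum = 40.3849
Softmax = [0.5895, 0.0153, 0.3952]
p[1] = 0.6188/40.3849 = 0.0153

0.0153


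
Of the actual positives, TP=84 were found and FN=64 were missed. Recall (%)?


Recall = TP/(TP+FN)
= 84/(84+64)
= 84/148 = 56.76%

56.76%


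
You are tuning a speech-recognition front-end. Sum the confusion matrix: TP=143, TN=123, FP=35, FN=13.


Total = TP + TN + FP + FN
= 143 + 123 + 35 + 13
= 314
(Predicted positive: 178, predicted negative: 136)

314


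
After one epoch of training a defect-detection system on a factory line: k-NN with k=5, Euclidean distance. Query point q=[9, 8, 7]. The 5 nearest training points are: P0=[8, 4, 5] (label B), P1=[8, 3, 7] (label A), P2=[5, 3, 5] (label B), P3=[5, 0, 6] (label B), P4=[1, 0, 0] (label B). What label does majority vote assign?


d(q,P0) = 4.5826  (label B)
d(q,P1) = 5.099  (label A)
d(q,P2) = 6.7082  (label B)
d(q,P3) = 9.0  (label B)
d(q,P4) = 13.3041  (label B)
Votes: A=1, B=4
Majority → B

B


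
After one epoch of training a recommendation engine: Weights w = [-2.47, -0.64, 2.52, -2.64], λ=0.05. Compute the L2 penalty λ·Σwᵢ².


‖w‖₂² = (-2.47)² + (-0.64)² + (2.52)² + (-2.64)²
     = 6.1009 + 0.4096 + 6.3504 + 6.9696
     = 19.8305
λ·‖w‖₂² = 0.05·19.8305 = 0.991525

0.991525


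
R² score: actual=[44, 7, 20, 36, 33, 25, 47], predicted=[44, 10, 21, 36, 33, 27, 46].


ȳ = 30.2857
SS_res = Σ(y-ŷ)² = 15
SS_tot = Σ(y-ȳ)² = 1183.43
R² = 1 - SS_res/SS_tot = 1 - 0.0127 = 0.9873

0.9873


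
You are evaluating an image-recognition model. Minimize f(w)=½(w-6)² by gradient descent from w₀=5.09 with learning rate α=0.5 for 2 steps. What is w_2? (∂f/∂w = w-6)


step 1: grad = 5.09-6 = -0.91; w = 5.09 - 0.5·(-0.91) = 5.545
step 2: grad = 5.545-6 = -0.455; w = 5.545 - 0.5·(-0.455) = 5.7725

5.7725


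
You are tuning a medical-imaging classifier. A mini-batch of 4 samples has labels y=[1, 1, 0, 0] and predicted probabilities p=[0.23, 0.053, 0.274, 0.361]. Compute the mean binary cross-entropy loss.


L[0] = -ln(0.23) = 1.4697
L[1] = -ln(0.053) = 2.9375
L[2] = -ln(1-0.274) = -ln(0.726) = 0.3202
L[3] = -ln(1-0.361) = -ln(0.639) = 0.4479
mean = (1.4697 + 2.9375 + 0.3202 + 0.4479)/4 = 1.2938

1.2938


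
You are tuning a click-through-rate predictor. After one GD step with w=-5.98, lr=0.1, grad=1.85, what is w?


w_new = w - α·∇
= -5.98 - 0.1·1.85
= -5.98 - 0.185
= -6.165

-6.165


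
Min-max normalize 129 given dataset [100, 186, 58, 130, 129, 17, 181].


min=17, max=186
(129-17)/(186-17) = 112/169 = 0.6627

0.6627


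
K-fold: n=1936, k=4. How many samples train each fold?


Fold size = 1936/4 = 484
Training per fold = 1936 - 484 = 1452

1452


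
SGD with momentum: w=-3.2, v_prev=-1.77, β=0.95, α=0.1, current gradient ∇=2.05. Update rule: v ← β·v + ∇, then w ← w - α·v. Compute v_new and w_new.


v_new = 0.95·-1.77 + 2.05 = -1.6815 + 2.05 = 0.3685
w_new = -3.2 - 0.1·0.3685 = -3.2 - 0.03685 = -3.23685

v_new=0.3685, w_new=-3.23685


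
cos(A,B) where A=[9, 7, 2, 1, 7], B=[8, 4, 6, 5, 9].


A·B = 9·8 + 7·4 + 2·6 + 1·5 + 7·9 = 180
‖A‖ = √184 = 13.5647, ‖B‖ = √222 = 14.8997
cos = 180/(√184·√222) = 180/√40848 = 0.8906

0.8906


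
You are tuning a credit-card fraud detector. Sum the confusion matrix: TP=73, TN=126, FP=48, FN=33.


Total = TP + TN + FP + FN
= 73 + 126 + 48 + 33
= 280
(Predicted positive: 121, predicted negative: 159)

280


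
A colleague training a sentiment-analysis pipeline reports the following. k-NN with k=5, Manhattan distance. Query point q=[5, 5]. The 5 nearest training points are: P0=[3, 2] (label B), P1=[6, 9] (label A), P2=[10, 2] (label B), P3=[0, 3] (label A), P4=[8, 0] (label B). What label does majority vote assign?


d(q,P0) = 5  (label B)
d(q,P1) = 5  (label A)
d(q,P2) = 8  (label B)
d(q,P3) = 7  (label A)
d(q,P4) = 8  (label B)
Votes: A=2, B=3
Majority → B

B


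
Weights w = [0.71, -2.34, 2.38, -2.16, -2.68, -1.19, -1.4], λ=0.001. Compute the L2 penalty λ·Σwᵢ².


‖w‖₂² = (0.71)² + (-2.34)² + (2.38)² + (-2.16)² + (-2.68)² + (-1.19)² + (-1.4)²
     = 0.5041 + 5.4756 + 5.6644 + 4.6656 + 7.1824 + 1.4161 + 1.96
     = 26.8682
λ·‖w‖₂² = 0.001·26.8682 = 0.026868

0.026868


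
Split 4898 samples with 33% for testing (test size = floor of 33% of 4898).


Test = ⌊4898·33/100⌋ = 1616
Train = 4898 - 1616 = 3282

Train: 3282, Test: 1616


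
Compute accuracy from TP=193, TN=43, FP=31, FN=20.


Accuracy = (TP+TN)/(TP+TN+FP+FN)
= (193+43)/(287)
= 236/287 = 82.23%

82.23%


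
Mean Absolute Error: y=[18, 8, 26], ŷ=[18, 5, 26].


Absolute errors: |18-18|=0, |8-5|=3, |26-26|=0
Sum = 3
MAE = 3/3 = 1

1


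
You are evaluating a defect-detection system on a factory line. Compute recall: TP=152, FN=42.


Recall = TP/(TP+FN)
= 152/(152+42)
= 152/194 = 78.35%

78.35%


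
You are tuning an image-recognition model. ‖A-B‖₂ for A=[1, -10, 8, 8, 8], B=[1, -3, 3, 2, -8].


d = √((1-1)² + (-10+ 3)² + (8-3)² + (8-2)² + (8+ 8)²)
  = √(0 + 49 + 25 + 36 + 256)
  = √366 = 19.1311

19.1311


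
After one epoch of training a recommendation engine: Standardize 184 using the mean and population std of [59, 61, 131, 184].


μ = 108.75, σ = 52.2321
z = (184 - 108.75)/52.2321 = 1.4407

1.4407


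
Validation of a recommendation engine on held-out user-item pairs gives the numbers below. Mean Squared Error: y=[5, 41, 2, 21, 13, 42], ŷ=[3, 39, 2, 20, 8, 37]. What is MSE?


Squared errors: (5-3)²=4, (41-39)²=4, (2-2)²=0, (21-20)²=1, (13-8)²=25, (42-37)²=25
Sum = 59
MSE = 59/6 = 59/6

59/6


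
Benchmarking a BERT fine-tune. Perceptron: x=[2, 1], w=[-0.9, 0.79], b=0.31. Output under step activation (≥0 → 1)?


z = (2)·(-0.9) + (1)·(0.79) + 0.31
  = -0.7
step(z) = 0 (z<0)

0


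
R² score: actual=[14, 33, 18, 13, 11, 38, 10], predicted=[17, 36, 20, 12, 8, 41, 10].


ȳ = 19.5714
SS_res = Σ(y-ŷ)² = 41
SS_tot = Σ(y-ȳ)² = 761.71
R² = 1 - SS_res/SS_tot = 1 - 0.0538 = 0.9462

0.9462


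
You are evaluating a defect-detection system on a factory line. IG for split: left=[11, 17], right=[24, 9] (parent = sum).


Parent = [35, 26], H_parent = 0.9842
H_left = 0.9666 (n=28), H_right = 0.8454 (n=33)
H_children = (28/61)·0.9666 + (33/61)·0.8454 = 0.901
IG = 0.9842 - 0.901 = 0.0832

0.0832


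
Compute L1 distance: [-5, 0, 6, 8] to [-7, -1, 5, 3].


d = |-5+ 7| + |0+ 1| + |6-5| + |8-3|
  = 2 + 1 + 1 + 5
  = 9

9


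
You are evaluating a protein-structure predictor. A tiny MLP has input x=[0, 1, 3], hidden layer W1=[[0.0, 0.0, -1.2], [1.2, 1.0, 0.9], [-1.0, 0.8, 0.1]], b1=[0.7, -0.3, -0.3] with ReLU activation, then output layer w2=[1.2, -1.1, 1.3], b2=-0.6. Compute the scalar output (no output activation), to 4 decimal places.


z1[0] = (0.0)·(0) + (0.0)·(1) + (-1.2)·(3) + 0.7 = -2.9
z1[1] = (1.2)·(0) + (1.0)·(1) + (0.9)·(3) - 0.3 = 3.4
z1[2] = (-1.0)·(0) + (0.8)·(1) + (0.1)·(3) - 0.3 = 0.8
h = ReLU(z1) = [0.0, 3.4, 0.8]
output = (1.2)·(0.0) + (-1.1)·(3.4) + (1.3)·(0.8) - 0.6 = -3.3

-3.3


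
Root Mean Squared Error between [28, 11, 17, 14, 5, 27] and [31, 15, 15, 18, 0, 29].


MSE = 74/6 = 12.3333
RMSE = √(74/6) = 3.5119

3.5119


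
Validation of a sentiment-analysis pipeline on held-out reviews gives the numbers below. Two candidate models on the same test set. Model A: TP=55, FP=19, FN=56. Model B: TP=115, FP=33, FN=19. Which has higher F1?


Model A: P=55/74=0.7432, R=55/111=0.4955, F1=2PR/(P+R)=2TP/(2TP+FP+FN)=110/185=0.5946
Model B: P=115/148=0.777, R=115/134=0.8582, F1=2PR/(P+R)=2TP/(2TP+FP+FN)=230/282=0.8156
0.5946 < 0.8156 → Model B

Model B


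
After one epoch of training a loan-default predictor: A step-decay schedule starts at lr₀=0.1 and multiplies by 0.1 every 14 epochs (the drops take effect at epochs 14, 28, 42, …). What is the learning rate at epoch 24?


n_drops = ⌊24/14⌋ = 1
lr = 0.1·0.1^1 = 0.1·0.1 = 0.01

0.01


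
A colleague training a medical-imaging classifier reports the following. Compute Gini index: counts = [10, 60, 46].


Probabilities: [10/116, 60/116, 46/116] ≈ [0.0862, 0.5172, 0.3966]
Σpᵢ² = (100 + 3600 + 2116)/116² = 5816/13456
Gini = 1 - Σpᵢ² = 1 - 5816/13456 = 0.5678

0.5678


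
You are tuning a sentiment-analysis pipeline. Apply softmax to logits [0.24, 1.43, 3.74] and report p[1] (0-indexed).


Exponentials: e^0.24=1.2712, e^1.43=4.1787, e^3.74=42.098
Sum = 47.5479
Softmax = [0.0267, 0.0879, 0.8854]
p[1] = 4.1787/47.5479 = 0.0879

0.0879


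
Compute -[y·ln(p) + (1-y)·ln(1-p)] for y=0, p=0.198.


BCE = -[y·ln(p) + (1-y)·ln(1-p)]
= -0 - 1·ln(1-0.198)
= -ln(0.802) = 0.2206

0.2206


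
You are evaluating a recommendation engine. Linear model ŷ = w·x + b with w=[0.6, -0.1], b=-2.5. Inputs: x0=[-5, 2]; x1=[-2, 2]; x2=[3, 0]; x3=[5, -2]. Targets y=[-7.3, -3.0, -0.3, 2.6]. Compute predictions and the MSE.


ŷ0 = (0.6)·(-5) + (-0.1)·(2) - 2.5 = -5.7
ŷ1 = (0.6)·(-2) + (-0.1)·(2) - 2.5 = -3.9
ŷ2 = (0.6)·(3) + (-0.1)·(0) - 2.5 = -0.7
ŷ3 = (0.6)·(5) + (-0.1)·(-2) - 2.5 = 0.7
errors² = [2.56, 0.81, 0.16, 3.61]
MSE = 7.1400/4 = 1.785

1.785


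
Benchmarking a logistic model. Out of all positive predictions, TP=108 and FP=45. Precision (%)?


Precision = TP/(TP+FP)
= 108/(108+45)
= 108/153 = 70.59%

70.59%


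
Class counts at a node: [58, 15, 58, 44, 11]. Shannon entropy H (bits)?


Probabilities: [58/186, 15/186, 58/186, 44/186, 11/186] ≈ [0.3118, 0.0806, 0.3118, 0.2366, 0.0591]
H = -((58/186)·log₂(58/186) + (15/186)·log₂(15/186) + (58/186)·log₂(58/186) + (44/186)·log₂(44/186) + (11/186)·log₂(11/186))
  = 2.0747 bits

2.0747 bits


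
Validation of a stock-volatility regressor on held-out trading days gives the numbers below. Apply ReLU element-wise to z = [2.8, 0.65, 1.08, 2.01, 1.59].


ReLU(2.8) = max(0, 2.8) = 2.8
ReLU(0.65) = max(0, 0.65) = 0.65
ReLU(1.08) = max(0, 1.08) = 1.08
ReLU(2.01) = max(0, 2.01) = 2.01
ReLU(1.59) = max(0, 1.59) = 1.59
result = [2.8, 0.65, 1.08, 2.01, 1.59]

[2.8, 0.65, 1.08, 2.01, 1.59]


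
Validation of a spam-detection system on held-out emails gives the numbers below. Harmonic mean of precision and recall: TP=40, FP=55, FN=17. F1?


Precision = 40/95 = 0.4211
Recall = 40/57 = 0.7018
F1 = 2·P·R/(P+R) = 2·TP/(2·TP+FP+FN) = 80/(80+55+17) = 80/152 = 0.5263

0.5263


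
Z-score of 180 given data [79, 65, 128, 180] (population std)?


μ = 113, σ = 45.2051
z = (180 - 113)/45.2051 = 1.4821

1.4821


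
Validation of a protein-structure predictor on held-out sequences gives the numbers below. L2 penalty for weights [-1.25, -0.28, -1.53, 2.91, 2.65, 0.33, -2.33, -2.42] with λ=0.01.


‖w‖₂² = (-1.25)² + (-0.28)² + (-1.53)² + (2.91)² + (2.65)² + (0.33)² + (-2.33)² + (-2.42)²
     = 1.5625 + 0.0784 + 2.3409 + 8.4681 + 7.0225 + 0.1089 + 5.4289 + 5.8564
     = 30.8666
λ·‖w‖₂² = 0.01·30.8666 = 0.308666

0.308666


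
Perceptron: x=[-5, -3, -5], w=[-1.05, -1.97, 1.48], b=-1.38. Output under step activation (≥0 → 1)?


z = (-5)·(-1.05) + (-3)·(-1.97) + (-5)·(1.48) - 1.38
  = 2.38
step(z) = 1 (z≥0)

1


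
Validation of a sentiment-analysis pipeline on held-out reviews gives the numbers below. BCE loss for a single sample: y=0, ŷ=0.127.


BCE = -[y·ln(p) + (1-y)·ln(1-p)]
= -0 - 1·ln(1-0.127)
= -ln(0.873) = 0.1358

0.1358


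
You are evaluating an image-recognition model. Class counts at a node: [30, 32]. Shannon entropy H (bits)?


Probabilities: [30/62, 32/62] ≈ [0.4839, 0.5161]
H = -((30/62)·log₂(30/62) + (32/62)·log₂(32/62))
  = 0.9992 bits

0.9992 bits


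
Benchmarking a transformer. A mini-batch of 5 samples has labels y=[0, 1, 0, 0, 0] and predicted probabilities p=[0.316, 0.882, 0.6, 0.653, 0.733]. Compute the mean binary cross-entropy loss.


L[0] = -ln(1-0.316) = -ln(0.684) = 0.3798
L[1] = -ln(0.882) = 0.1256
L[2] = -ln(1-0.6) = -ln(0.4) = 0.9163
L[3] = -ln(1-0.653) = -ln(0.347) = 1.0584
L[4] = -ln(1-0.733) = -ln(0.267) = 1.3205
mean = (0.3798 + 0.1256 + 0.9163 + 1.0584 + 1.3205)/5 = 0.7601

0.7601


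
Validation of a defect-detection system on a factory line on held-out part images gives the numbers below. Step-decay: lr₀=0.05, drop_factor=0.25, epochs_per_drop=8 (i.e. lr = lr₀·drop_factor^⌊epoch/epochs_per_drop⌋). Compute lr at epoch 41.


n_drops = ⌊41/8⌋ = 5
lr = 0.05·0.25^5 = 0.05·0.0009765625 = 0.000048828125

0.000048828125


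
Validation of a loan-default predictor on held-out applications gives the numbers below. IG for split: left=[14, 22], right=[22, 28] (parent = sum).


Parent = [36, 50], H_parent = 0.9808
H_left = 0.9641 (n=36), H_right = 0.9896 (n=50)
H_children = (36/86)·0.9641 + (50/86)·0.9896 = 0.9789
IG = 0.9808 - 0.9789 = 0.0019

0.0019


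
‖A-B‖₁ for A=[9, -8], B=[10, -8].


d = |9-10| + |-8+ 8|
  = 1 + 0
  = 1

1


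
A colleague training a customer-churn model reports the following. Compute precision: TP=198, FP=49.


Precision = TP/(TP+FP)
= 198/(198+49)
= 198/247 = 80.16%

80.16%


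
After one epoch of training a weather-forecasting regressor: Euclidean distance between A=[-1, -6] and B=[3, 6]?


d = √((-1-3)² + (-6-6)²)
  = √(16 + 144)
  = √160 = 12.6491

12.6491


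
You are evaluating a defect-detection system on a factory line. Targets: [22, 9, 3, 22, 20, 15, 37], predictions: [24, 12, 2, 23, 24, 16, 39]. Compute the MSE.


Squared errors: (22-24)²=4, (9-12)²=9, (3-2)²=1, (22-23)²=1, (20-24)²=16, (15-16)²=1, (37-39)²=4
Sum = 36
MSE = 36/7 = 36/7

36/7


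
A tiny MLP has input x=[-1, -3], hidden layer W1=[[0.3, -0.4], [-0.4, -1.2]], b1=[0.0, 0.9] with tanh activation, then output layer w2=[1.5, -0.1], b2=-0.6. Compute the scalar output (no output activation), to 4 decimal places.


z1[0] = (0.3)·(-1) + (-0.4)·(-3) + 0.0 = 0.9
z1[1] = (-0.4)·(-1) + (-1.2)·(-3) + 0.9 = 4.9
h = tanh(z1) = [0.7163, 0.9999]
output = (1.5)·(0.7163) + (-0.1)·(0.9999) - 0.6 = 0.3745

0.3745


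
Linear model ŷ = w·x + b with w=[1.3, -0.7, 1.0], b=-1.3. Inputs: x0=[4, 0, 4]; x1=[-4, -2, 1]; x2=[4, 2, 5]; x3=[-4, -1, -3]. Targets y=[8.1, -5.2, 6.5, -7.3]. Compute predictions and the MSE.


ŷ0 = (1.3)·(4) + (-0.7)·(0) + (1.0)·(4) - 1.3 = 7.9
ŷ1 = (1.3)·(-4) + (-0.7)·(-2) + (1.0)·(1) - 1.3 = -4.1
ŷ2 = (1.3)·(4) + (-0.7)·(2) + (1.0)·(5) - 1.3 = 7.5
ŷ3 = (1.3)·(-4) + (-0.7)·(-1) + (1.0)·(-3) - 1.3 = -8.8
errors² = [0.04, 1.21, 1.0, 2.25]
MSE = 4.5000/4 = 1.125

1.125


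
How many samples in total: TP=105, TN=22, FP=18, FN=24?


Total = TP + TN + FP + FN
= 105 + 22 + 18 + 24
= 169
(Predicted positive: 123, predicted negative: 46)

169
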